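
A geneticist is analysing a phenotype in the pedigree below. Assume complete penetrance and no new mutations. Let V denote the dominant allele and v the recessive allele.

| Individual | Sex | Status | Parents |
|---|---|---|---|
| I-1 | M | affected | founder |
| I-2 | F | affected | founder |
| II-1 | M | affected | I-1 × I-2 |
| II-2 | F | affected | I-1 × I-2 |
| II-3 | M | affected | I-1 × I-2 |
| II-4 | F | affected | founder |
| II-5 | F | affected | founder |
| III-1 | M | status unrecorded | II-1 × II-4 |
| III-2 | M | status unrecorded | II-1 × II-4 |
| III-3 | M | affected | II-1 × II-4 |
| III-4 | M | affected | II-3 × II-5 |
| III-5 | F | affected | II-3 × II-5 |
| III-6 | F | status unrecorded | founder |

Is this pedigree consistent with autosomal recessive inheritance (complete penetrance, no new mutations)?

A consistent assignment under autosomal recessive exists: I-1 vv, I-2 vv, II-1 vv, II-2 vv, II-3 vv, II-4 vv, II-5 vv, III-1 vv, III-2 vv, III-3 vv, III-4 vv, III-5 vv, III-6 VV.
In this assignment every recorded phenotype matches its genotype and every non-founder's genotype is obtainable from its parents' genotypes, so the pedigree is consistent.

Yes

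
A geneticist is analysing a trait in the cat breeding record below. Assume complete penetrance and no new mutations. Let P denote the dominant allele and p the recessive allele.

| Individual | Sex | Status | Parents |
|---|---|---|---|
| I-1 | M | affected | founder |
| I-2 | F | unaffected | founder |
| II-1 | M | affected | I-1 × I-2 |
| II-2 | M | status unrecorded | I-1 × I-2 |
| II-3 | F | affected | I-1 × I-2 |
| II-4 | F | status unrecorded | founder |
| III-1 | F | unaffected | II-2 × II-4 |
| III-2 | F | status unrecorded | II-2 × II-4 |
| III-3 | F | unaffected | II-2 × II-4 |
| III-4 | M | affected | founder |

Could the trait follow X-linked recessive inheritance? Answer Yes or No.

A consistent assignment under X-linked recessive exists: I-1 X^p Y, I-2 X^P X^p, II-1 X^p Y, II-2 X^P Y, II-3 X^p X^p, II-4 X^P X^P, III-1 X^P X^P, III-2 X^P X^P, III-3 X^P X^P, III-4 X^p Y.
In this assignment every recorded phenotype matches its genotype and every non-founder's genotype is obtainable from its parents' genotypes, so the pedigree is consistent.

Yes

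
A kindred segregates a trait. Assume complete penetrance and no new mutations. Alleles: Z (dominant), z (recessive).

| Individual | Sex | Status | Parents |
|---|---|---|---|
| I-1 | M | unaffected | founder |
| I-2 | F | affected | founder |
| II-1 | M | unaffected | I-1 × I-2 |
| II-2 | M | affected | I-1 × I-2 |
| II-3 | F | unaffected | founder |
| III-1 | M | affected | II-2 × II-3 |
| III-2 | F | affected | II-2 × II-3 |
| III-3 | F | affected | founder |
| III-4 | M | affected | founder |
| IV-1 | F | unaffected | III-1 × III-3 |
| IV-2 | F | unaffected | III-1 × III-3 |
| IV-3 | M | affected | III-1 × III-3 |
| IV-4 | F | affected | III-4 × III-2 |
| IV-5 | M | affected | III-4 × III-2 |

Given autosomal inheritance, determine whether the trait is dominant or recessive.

III-1 and III-3 are both affected yet have an unaffected child IV-1. Under a recessive model two affected parents are homozygous and every child would be affected, so the trait cannot be recessive.

dominant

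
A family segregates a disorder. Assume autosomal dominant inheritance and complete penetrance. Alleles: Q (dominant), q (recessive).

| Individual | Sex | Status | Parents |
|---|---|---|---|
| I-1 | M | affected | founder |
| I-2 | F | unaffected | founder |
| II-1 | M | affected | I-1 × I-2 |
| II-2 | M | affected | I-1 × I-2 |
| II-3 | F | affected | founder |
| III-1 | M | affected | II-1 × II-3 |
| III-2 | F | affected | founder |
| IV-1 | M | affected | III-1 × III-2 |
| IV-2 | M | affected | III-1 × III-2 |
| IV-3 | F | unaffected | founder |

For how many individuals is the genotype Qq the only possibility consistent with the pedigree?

Obligate heterozygotes: II-1 is affected so carries Q and received q from I-2 (qq), so II-1 is Qq; II-2 is affected so carries Q and received q from I-2 (qq), so II-2 is Qq.
Every other individual is either homozygous by phenotype or has at least one consistent homozygous assignment, so the count is 2.

2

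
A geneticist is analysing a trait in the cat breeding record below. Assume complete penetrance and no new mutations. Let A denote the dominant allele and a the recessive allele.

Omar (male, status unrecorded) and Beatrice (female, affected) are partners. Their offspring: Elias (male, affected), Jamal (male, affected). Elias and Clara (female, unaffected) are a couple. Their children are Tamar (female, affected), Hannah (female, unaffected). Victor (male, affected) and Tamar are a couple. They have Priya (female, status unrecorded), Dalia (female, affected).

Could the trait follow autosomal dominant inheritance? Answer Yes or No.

Yes

A consistent assignment under autosomal dominant exists: Omar AA, Beatrice Aa, Elias Aa, Jamal AA, Clara aa, Tamar Aa, Hannah aa, Victor AA, Priya AA, Dalia AA.
In this assignment every recorded phenotype matches its genotype and every non-founder's genotype is obtainable from its parents' genotypes, so the pedigree is consistent.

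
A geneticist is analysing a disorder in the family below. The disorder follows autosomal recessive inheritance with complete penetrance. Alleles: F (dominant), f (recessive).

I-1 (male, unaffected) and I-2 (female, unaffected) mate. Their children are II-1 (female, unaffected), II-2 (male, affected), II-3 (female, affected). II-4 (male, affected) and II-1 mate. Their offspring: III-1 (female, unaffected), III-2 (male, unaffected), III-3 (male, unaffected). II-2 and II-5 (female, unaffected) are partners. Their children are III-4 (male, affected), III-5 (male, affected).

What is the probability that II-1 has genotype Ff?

1/5

I-1 is unaffected so carries F and passed f to II-2 (ff), so I-1 is Ff.
I-2 is unaffected so carries F and passed f to II-2 (ff), so I-2 is Ff.
Their cross gives offspring ratios 1/4 FF : 1/2 Ff : 1/4 ff. Conditioning on II-1 being unaffected, P(Ff) = 1/2 / 3/4 = 2/3 before taking II-1's own offspring into account.
II-4 is affected, so II-4 is ff.
Now use II-1's offspring. Probability of each recorded status — unaffected daughter III-1: 1/2 if II-1 is Ff, 1 if FF; unaffected son III-2: 1/2 if II-1 is Ff, 1 if FF; unaffected son III-3: 1/2 if II-1 is Ff, 1 if FF.
Bayes: P(Ff) = 2/3·1/8 / (2/3·1/8 + 1/3·1) = 1/5.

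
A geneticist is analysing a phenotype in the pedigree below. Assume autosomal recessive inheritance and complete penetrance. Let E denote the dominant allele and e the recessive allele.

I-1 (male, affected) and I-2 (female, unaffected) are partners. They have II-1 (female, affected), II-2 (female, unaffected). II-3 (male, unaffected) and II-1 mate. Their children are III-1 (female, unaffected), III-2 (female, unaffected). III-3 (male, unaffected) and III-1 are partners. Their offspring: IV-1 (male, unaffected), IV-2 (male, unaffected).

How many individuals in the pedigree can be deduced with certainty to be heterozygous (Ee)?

4

Obligate heterozygotes: I-2 is unaffected so carries E and passed e to II-1 (ee), so I-2 is Ee; II-2 is unaffected so carries E and received e from I-1 (ee), so II-2 is Ee; III-1 is unaffected so carries E and received e from II-1 (ee), so III-1 is Ee; III-2 is unaffected so carries E and received e from II-1 (ee), so III-2 is Ee.
Every other individual is either homozygous by phenotype or has at least one consistent homozygous assignment, so the count is 4.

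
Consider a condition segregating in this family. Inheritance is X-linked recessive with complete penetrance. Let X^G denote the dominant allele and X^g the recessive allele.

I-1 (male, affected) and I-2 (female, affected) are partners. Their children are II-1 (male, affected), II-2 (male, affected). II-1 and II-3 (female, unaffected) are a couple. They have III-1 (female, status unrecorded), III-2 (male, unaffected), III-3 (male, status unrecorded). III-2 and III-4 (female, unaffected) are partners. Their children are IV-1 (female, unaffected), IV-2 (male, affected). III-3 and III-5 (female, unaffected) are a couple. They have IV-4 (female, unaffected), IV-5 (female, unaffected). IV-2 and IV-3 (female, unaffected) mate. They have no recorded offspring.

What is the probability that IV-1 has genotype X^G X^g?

III-2 is unaffected, so III-2 is X^G Y.
III-4 is unaffected so carries G and passed g to IV-2 (X^g Y), so III-4 is X^G X^g.
Their cross gives offspring ratios 1/2 X^G X^G : 1/2 X^G X^g. Conditioning on IV-1 being unaffected, P(X^G X^g) = 1/2 / 1 = 1/2.

1/2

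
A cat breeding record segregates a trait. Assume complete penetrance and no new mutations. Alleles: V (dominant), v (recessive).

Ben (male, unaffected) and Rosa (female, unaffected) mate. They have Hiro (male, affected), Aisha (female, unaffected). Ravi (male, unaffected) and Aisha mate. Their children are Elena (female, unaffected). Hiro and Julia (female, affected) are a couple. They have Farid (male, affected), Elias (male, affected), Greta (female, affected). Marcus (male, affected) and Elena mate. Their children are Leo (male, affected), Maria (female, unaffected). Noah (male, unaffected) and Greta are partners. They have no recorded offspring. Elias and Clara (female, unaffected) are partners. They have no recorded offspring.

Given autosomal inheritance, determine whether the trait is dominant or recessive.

recessive

Ben and Rosa are both unaffected yet have an affected child Hiro. Under dominance, an affected child requires at least one affected parent, so the trait cannot be dominant.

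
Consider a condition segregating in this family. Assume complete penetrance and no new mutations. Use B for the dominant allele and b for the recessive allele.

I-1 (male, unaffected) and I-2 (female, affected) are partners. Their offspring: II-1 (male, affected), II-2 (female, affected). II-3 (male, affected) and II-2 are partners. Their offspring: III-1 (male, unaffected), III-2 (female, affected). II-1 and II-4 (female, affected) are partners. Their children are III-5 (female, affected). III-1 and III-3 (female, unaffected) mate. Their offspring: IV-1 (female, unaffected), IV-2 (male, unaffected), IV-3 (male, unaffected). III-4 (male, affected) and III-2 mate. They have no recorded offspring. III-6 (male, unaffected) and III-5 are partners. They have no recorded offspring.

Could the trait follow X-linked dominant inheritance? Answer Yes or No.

A consistent assignment under X-linked dominant exists: I-1 X^b Y, I-2 X^B X^B, II-1 X^B Y, II-2 X^B X^b, II-3 X^B Y, II-4 X^B X^B, III-1 X^b Y, III-2 X^B X^B, III-3 X^b X^b, III-4 X^B Y, III-5 X^B X^B, III-6 X^b Y, IV-1 X^b X^b, IV-2 X^b Y, IV-3 X^b Y.
In this assignment every recorded phenotype matches its genotype and every non-founder's genotype is obtainable from its parents' genotypes, so the pedigree is consistent.

Yes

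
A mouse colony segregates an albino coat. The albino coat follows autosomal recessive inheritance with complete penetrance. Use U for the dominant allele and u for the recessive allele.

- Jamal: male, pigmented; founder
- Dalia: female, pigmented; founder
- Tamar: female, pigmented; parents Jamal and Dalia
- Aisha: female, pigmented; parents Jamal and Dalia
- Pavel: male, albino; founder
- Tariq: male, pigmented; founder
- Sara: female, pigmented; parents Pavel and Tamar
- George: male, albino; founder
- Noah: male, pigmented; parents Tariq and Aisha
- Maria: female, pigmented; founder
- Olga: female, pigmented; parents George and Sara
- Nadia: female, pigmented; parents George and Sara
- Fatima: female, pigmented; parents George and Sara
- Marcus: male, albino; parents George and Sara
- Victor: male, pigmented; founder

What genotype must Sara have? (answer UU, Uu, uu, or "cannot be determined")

From phenotype alone, Sara is UU or Uu.
Sara is pigmented so carries U and received u from Pavel (uu), so Sara is Uu.

Uu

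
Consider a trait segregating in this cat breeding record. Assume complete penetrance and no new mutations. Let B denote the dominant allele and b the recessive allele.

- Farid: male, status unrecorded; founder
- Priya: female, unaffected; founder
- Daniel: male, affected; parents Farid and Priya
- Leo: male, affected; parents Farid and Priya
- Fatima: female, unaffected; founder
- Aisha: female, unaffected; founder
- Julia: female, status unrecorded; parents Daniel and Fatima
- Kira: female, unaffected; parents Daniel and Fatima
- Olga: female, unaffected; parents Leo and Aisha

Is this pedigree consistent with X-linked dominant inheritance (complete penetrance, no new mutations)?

No

Under X-linked dominant, Daniel (affected, male) cannot arise from Farid (unrecorded) × Priya (unaffected).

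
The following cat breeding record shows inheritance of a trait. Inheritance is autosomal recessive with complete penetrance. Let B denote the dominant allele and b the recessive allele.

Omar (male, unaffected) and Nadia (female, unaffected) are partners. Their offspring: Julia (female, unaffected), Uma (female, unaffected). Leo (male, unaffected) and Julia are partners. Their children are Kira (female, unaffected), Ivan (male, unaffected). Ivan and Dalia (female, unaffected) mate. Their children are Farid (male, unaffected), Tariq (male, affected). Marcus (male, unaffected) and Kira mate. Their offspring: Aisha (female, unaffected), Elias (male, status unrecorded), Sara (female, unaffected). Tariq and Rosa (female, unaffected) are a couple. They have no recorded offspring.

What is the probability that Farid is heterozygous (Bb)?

Ivan is unaffected so carries B and passed b to Tariq (bb), so Ivan is Bb.
Dalia is unaffected so carries B and passed b to Tariq (bb), so Dalia is Bb.
Their cross gives offspring ratios 1/4 BB : 1/2 Bb : 1/4 bb. Conditioning on Farid being unaffected, P(Bb) = 1/2 / 3/4 = 2/3.

2/3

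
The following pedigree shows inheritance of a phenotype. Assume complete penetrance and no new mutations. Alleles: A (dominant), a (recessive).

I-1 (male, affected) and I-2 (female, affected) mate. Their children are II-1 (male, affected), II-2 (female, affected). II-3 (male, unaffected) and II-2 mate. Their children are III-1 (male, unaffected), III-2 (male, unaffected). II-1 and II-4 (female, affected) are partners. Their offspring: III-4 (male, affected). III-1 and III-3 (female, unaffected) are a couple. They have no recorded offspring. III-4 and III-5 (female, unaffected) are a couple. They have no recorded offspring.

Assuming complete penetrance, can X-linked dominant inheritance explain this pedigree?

A consistent assignment under X-linked dominant exists: I-1 X^A Y, I-2 X^A X^a, II-1 X^A Y, II-2 X^A X^a, II-3 X^a Y, II-4 X^A X^A, III-1 X^a Y, III-2 X^a Y, III-3 X^a X^a, III-4 X^A Y, III-5 X^a X^a.
In this assignment every recorded phenotype matches its genotype and every non-founder's genotype is obtainable from its parents' genotypes, so the pedigree is consistent.

Yes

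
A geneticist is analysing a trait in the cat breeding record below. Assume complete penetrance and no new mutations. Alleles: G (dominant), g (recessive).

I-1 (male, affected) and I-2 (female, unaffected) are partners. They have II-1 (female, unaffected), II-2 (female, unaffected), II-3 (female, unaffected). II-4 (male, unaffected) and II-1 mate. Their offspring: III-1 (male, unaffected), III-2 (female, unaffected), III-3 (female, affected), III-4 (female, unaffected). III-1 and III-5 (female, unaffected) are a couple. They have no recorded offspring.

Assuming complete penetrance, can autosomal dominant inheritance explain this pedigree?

Under autosomal dominant, III-3 (affected, female) cannot arise from II-4 (unaffected) × II-1 (unaffected).

No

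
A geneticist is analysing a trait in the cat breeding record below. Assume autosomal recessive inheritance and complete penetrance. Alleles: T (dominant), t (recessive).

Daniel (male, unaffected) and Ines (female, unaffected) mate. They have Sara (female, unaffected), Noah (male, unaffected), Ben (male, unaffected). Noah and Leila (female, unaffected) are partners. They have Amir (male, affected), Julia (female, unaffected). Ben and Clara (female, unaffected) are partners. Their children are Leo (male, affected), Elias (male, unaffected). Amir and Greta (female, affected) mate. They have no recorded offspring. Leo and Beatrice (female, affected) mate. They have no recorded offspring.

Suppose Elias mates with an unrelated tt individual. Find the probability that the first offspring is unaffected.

Ben is unaffected so carries T and passed t to Leo (tt), so Ben is Tt.
Clara is unaffected so carries T and passed t to Leo (tt), so Clara is Tt.
Elias is an unaffected offspring of Ben (Tt) × Clara (Tt), whose cross gives 1/4 TT : 1/2 Tt : 1/4 tt; conditioning on being unaffected, Elias is TT with probability 1/3, Tt with probability 2/3.
Summing over parental genotype combinations, P(offspring is unaffected) = 1/3·1 + 2/3·1/2 = 2/3.

2/3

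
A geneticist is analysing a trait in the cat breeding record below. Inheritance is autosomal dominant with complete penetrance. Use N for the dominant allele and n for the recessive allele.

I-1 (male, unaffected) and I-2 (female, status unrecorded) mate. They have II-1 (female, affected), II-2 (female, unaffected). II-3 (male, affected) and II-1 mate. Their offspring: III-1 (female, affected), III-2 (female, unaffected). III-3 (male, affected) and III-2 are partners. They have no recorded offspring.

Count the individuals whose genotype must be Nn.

3

Obligate heterozygotes: I-2 passed N to II-1 (Nn, whose n came from I-1) and passed n to II-2 (nn), so I-2 is Nn; II-1 is affected so carries N and received n from I-1 (nn), so II-1 is Nn; II-3 is affected so carries N and passed n to III-2 (nn), so II-3 is Nn.
Every other individual is either homozygous by phenotype or has at least one consistent homozygous assignment, so the count is 3.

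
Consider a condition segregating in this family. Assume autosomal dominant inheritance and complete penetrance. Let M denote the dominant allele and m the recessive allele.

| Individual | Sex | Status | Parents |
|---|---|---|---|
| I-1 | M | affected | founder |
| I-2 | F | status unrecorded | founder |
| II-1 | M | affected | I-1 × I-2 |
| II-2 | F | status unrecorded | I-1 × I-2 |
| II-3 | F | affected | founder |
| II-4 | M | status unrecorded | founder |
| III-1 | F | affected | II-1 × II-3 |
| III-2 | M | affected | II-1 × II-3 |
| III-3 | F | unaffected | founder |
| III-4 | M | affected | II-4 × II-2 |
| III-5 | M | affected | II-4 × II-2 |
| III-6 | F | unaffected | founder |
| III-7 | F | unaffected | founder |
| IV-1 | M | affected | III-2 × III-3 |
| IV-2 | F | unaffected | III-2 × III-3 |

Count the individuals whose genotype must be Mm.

Obligate heterozygotes: III-2 is affected so carries M and passed m to IV-2 (mm), so III-2 is Mm; IV-1 is affected so carries M and received m from III-3 (mm), so IV-1 is Mm.
Every other individual is either homozygous by phenotype or has at least one consistent homozygous assignment, so the count is 2.

2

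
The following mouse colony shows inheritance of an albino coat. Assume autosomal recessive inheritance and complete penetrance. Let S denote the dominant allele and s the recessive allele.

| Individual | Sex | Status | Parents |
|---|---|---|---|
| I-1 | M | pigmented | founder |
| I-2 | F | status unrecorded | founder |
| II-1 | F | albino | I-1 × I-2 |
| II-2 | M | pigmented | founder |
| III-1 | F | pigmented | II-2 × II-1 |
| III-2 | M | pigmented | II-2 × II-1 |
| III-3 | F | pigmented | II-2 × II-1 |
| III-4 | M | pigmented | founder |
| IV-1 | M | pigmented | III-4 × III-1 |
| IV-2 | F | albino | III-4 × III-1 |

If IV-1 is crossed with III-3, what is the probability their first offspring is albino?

1/6

III-4 is pigmented so carries S and passed s to IV-2 (ss), so III-4 is Ss.
III-1 is pigmented so carries S and received s from II-1 (ss), so III-1 is Ss.
IV-1 is a pigmented offspring of III-4 (Ss) × III-1 (Ss), whose cross gives 1/4 SS : 1/2 Ss : 1/4 ss; conditioning on being pigmented, IV-1 is SS with probability 1/3, Ss with probability 2/3.
III-3 is pigmented so carries S and received s from II-1 (ss), so III-3 is Ss.
Summing over parental genotype combinations, P(offspring is albino) = 2/3·1/4 = 1/6.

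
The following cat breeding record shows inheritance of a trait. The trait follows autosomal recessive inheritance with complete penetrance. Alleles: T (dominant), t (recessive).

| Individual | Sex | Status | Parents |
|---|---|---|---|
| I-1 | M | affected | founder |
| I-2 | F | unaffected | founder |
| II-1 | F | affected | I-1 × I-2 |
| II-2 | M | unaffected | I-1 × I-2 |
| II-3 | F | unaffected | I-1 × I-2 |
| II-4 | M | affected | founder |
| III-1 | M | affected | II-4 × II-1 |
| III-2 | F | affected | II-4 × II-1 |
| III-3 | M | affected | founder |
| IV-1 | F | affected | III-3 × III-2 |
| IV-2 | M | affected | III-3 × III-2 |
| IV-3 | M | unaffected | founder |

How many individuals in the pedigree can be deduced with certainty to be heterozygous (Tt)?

Obligate heterozygotes: I-2 is unaffected so carries T and passed t to II-1 (tt), so I-2 is Tt; II-2 is unaffected so carries T and received t from I-1 (tt), so II-2 is Tt; II-3 is unaffected so carries T and received t from I-1 (tt), so II-3 is Tt.
Every other individual is either homozygous by phenotype or has at least one consistent homozygous assignment, so the count is 3.

3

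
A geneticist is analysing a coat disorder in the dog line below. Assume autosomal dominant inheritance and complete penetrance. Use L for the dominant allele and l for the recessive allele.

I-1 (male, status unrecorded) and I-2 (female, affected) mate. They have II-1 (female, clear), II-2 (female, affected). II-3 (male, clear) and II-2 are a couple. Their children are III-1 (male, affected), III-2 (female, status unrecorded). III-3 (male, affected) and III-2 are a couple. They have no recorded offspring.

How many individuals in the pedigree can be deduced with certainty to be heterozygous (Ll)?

2

Obligate heterozygotes: I-2 is affected so carries L and passed l to II-1 (ll), so I-2 is Ll; III-1 is affected so carries L and received l from II-3 (ll), so III-1 is Ll.
Every other individual is either homozygous by phenotype or has at least one consistent homozygous assignment, so the count is 2.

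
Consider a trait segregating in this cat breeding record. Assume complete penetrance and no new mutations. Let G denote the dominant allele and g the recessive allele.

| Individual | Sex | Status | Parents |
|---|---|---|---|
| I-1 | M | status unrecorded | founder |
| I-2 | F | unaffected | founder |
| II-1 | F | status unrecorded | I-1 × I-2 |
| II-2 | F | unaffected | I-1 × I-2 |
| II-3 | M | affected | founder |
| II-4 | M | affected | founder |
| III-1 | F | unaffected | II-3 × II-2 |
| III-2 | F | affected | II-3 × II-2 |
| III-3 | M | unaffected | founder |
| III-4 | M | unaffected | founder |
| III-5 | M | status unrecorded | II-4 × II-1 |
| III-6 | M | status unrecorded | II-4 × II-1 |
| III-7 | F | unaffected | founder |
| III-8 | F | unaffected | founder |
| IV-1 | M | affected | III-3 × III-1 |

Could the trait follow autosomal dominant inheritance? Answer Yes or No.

No

Under autosomal dominant, IV-1 (affected, male) cannot arise from III-3 (unaffected) × III-1 (unaffected).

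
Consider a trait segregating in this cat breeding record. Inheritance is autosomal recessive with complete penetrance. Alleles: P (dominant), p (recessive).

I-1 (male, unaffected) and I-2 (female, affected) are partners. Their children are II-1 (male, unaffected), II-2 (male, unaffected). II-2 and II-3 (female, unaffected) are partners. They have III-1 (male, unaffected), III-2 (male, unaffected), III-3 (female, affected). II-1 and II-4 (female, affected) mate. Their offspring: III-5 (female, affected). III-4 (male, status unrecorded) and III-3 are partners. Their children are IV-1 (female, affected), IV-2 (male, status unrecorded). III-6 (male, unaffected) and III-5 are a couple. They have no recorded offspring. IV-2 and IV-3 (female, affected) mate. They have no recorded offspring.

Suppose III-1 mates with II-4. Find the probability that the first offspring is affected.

II-2 is unaffected so carries P and received p from I-2 (pp), so II-2 is Pp.
II-3 is unaffected so carries P and passed p to III-3 (pp), so II-3 is Pp.
III-1 is an unaffected offspring of II-2 (Pp) × II-3 (Pp), whose cross gives 1/4 PP : 1/2 Pp : 1/4 pp; conditioning on being unaffected, III-1 is PP with probability 1/3, Pp with probability 2/3.
II-4 is affected, so II-4 is pp.
Summing over parental genotype combinations, P(offspring is affected) = 2/3·1/2 = 1/3.

1/3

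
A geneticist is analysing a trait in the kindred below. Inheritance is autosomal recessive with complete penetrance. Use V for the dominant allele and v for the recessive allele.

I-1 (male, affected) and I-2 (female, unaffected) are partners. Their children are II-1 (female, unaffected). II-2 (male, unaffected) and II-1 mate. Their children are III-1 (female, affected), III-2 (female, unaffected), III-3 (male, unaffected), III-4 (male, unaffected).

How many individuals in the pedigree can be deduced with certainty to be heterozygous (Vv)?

2

Obligate heterozygotes: II-1 is unaffected so carries V and received v from I-1 (vv), so II-1 is Vv; II-2 is unaffected so carries V and passed v to III-1 (vv), so II-2 is Vv.
Every other individual is either homozygous by phenotype or has at least one consistent homozygous assignment, so the count is 2.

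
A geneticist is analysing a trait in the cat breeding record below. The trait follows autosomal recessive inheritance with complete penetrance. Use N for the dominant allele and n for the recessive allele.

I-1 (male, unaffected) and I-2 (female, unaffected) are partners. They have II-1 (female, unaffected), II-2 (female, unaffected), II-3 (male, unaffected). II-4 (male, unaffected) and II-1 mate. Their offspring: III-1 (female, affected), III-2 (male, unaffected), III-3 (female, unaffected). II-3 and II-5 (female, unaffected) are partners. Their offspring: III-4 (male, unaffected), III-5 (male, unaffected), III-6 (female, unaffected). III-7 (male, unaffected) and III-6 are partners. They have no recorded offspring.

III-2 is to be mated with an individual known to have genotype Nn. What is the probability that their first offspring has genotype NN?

1/3

II-4 is unaffected so carries N and passed n to III-1 (nn), so II-4 is Nn.
II-1 is unaffected so carries N and passed n to III-1 (nn), so II-1 is Nn.
III-2 is an unaffected offspring of II-4 (Nn) × II-1 (Nn), whose cross gives 1/4 NN : 1/2 Nn : 1/4 nn; conditioning on being unaffected, III-2 is NN with probability 1/3, Nn with probability 2/3.
Summing over parental genotype combinations, P(offspring has genotype NN) = 1/3·1/2 + 2/3·1/4 = 1/3.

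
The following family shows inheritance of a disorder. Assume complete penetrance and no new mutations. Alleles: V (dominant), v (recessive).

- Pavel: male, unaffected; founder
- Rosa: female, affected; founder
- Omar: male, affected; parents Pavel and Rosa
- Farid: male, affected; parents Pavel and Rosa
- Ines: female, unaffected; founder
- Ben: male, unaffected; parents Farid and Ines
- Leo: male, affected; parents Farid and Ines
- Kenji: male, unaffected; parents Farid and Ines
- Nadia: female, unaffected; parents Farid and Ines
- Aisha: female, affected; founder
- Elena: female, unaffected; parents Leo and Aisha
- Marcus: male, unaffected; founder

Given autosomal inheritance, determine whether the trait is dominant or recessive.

Leo and Aisha are both affected yet have an unaffected child Elena. Under a recessive model two affected parents are homozygous and every child would be affected, so the trait cannot be recessive.

dominant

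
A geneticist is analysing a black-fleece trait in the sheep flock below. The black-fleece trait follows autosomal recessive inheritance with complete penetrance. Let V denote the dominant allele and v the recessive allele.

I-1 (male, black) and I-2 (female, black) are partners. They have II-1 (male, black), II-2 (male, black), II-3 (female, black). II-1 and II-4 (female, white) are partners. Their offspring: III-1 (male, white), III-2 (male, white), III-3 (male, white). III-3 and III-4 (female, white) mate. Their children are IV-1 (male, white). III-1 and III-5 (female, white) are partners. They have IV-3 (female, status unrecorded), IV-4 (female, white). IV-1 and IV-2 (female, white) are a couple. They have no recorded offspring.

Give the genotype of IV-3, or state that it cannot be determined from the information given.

cannot be determined

IV-3's phenotype is unrecorded, and no parent or child forces a single allele at both positions; consistent genotype assignments exist with IV-3 as VV or Vv or vv.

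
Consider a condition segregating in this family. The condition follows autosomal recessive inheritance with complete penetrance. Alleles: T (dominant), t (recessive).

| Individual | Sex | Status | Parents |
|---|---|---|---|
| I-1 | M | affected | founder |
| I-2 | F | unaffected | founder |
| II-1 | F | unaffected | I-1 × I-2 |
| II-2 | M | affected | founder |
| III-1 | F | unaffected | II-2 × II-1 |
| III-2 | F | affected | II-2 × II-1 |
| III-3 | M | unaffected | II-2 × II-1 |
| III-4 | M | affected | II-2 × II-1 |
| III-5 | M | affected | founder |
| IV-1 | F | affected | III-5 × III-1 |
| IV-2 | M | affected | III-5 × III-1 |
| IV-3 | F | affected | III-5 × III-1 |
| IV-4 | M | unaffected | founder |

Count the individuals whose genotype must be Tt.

Obligate heterozygotes: II-1 is unaffected so carries T and received t from I-1 (tt), so II-1 is Tt; III-1 is unaffected so carries T and received t from II-2 (tt), so III-1 is Tt; III-3 is unaffected so carries T and received t from II-2 (tt), so III-3 is Tt.
Every other individual is either homozygous by phenotype or has at least one consistent homozygous assignment, so the count is 3.

3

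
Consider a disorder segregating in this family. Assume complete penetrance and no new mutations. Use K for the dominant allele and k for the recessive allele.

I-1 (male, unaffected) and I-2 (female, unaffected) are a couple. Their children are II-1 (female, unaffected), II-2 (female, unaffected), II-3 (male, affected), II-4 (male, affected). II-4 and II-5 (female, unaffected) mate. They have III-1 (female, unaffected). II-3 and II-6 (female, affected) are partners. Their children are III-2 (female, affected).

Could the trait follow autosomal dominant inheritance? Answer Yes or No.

Under autosomal dominant, II-3 (affected, male) cannot arise from I-1 (unaffected) × I-2 (unaffected).

No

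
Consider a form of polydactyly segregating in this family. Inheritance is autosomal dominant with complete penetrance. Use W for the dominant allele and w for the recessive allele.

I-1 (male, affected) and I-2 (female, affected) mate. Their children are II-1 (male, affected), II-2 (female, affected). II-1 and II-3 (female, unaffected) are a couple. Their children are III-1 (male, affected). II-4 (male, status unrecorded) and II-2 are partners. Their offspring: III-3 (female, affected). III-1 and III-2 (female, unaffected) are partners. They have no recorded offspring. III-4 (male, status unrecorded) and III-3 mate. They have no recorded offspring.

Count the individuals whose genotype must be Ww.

1

Obligate heterozygotes: III-1 is affected so carries W and received w from II-3 (ww), so III-1 is Ww.
Every other individual is either homozygous by phenotype or has at least one consistent homozygous assignment, so the count is 1.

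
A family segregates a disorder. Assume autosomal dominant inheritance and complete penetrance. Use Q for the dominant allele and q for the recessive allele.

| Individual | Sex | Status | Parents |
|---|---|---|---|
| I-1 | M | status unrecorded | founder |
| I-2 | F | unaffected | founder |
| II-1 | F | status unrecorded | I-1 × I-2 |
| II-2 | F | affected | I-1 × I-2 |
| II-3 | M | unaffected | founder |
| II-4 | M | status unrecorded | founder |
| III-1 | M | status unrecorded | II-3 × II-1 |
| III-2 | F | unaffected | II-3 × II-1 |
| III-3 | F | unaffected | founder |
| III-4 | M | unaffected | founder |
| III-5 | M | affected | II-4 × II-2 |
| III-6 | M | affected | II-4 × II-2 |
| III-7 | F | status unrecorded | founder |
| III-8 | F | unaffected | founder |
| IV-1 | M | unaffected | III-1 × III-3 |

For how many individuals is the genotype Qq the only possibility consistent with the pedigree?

Obligate heterozygotes: II-2 is affected so carries Q and received q from I-2 (qq), so II-2 is Qq.
Every other individual is either homozygous by phenotype or has at least one consistent homozygous assignment, so the count is 1.

1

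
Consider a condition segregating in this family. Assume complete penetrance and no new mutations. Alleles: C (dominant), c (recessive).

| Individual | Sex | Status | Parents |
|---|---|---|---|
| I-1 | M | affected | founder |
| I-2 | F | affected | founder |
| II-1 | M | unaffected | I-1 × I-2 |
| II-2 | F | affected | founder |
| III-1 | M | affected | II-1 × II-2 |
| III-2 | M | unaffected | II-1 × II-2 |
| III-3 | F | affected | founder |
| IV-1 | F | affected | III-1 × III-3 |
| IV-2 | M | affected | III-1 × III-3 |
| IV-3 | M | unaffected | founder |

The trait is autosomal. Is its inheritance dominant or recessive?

I-1 and I-2 are both affected yet have an unaffected child II-1. Under a recessive model two affected parents are homozygous and every child would be affected, so the trait cannot be recessive.

dominant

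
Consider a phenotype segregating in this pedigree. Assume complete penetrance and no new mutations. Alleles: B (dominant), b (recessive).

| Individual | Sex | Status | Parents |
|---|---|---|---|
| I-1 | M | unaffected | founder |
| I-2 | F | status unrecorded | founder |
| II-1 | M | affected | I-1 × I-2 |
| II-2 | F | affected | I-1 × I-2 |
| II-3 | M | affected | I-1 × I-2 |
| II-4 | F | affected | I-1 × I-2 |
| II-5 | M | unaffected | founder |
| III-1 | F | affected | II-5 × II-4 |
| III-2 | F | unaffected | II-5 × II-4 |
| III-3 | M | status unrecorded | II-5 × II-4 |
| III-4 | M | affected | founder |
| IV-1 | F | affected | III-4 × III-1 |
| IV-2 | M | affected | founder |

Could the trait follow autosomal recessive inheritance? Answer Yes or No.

A consistent assignment under autosomal recessive exists: I-1 Bb, I-2 Bb, II-1 bb, II-2 bb, II-3 bb, II-4 bb, II-5 Bb, III-1 bb, III-2 Bb, III-3 Bb, III-4 bb, IV-1 bb, IV-2 bb.
In this assignment every recorded phenotype matches its genotype and every non-founder's genotype is obtainable from its parents' genotypes, so the pedigree is consistent.

Yes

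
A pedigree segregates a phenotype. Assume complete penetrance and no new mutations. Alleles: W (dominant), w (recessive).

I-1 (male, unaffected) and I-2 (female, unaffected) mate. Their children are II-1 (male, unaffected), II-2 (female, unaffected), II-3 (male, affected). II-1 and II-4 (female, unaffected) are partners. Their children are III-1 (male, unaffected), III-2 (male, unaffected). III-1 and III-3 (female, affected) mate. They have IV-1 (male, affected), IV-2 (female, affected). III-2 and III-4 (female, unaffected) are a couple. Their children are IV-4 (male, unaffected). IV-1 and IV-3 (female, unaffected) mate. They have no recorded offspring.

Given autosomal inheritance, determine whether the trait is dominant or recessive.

recessive

I-1 and I-2 are both unaffected yet have an affected child II-3. Under dominance, an affected child requires at least one affected parent, so the trait cannot be dominant.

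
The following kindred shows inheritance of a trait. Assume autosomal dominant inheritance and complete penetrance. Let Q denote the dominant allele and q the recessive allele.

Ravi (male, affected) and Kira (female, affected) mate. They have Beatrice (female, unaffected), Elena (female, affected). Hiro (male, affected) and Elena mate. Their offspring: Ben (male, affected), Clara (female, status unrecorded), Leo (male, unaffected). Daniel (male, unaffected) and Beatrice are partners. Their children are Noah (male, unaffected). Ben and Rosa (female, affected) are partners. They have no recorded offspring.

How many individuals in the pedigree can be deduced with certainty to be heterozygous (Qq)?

Obligate heterozygotes: Ravi is affected so carries Q and passed q to Beatrice (qq), so Ravi is Qq; Kira is affected so carries Q and passed q to Beatrice (qq), so Kira is Qq; Elena is affected so carries Q and passed q to Leo (qq), so Elena is Qq; Hiro is affected so carries Q and passed q to Leo (qq), so Hiro is Qq.
Every other individual is either homozygous by phenotype or has at least one consistent homozygous assignment, so the count is 4.

4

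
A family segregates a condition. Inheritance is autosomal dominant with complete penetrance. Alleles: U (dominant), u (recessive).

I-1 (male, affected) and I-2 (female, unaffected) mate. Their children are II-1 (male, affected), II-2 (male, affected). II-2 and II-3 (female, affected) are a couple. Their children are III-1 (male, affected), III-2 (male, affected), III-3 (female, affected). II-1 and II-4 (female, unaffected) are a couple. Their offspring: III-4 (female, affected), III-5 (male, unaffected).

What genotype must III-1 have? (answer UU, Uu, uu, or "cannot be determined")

III-1's phenotype allows UU or Uu, and no parent or child forces a single allele at both positions; consistent genotype assignments exist with III-1 as UU or Uu.

cannot be determined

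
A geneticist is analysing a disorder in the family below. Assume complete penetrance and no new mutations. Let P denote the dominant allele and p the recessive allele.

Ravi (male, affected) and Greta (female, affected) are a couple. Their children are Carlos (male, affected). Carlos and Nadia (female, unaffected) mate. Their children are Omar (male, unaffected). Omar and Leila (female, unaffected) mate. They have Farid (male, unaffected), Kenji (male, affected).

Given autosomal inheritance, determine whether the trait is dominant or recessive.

Omar and Leila are both unaffected yet have an affected child Kenji. Under dominance, an affected child requires at least one affected parent, so the trait cannot be dominant.

recessive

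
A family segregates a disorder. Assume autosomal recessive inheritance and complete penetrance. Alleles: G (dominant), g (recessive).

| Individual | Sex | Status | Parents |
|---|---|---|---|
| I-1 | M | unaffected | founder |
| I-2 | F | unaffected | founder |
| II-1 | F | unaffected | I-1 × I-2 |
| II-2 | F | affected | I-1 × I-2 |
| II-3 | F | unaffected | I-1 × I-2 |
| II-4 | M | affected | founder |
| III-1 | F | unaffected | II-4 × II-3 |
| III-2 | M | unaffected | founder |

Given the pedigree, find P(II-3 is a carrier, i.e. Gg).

I-1 is unaffected so carries G and passed g to II-2 (gg), so I-1 is Gg.
I-2 is unaffected so carries G and passed g to II-2 (gg), so I-2 is Gg.
Their cross gives offspring ratios 1/4 GG : 1/2 Gg : 1/4 gg. Conditioning on II-3 being unaffected, P(Gg) = 1/2 / 3/4 = 2/3 before taking II-3's own offspring into account.
II-4 is affected, so II-4 is gg.
Now use II-3's offspring. Probability of each recorded status — unaffected daughter III-1: 1/2 if II-3 is Gg, 1 if GG.
Bayes: P(Gg) = 2/3·1/2 / (2/3·1/2 + 1/3·1) = 1/2.

1/2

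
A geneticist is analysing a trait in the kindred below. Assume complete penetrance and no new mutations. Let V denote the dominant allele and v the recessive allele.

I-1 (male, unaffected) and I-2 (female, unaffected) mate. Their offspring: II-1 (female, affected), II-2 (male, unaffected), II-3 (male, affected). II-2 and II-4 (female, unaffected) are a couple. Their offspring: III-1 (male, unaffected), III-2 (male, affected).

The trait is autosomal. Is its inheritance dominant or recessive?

recessive

I-1 and I-2 are both unaffected yet have an affected child II-1. Under dominance, an affected child requires at least one affected parent, so the trait cannot be dominant.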